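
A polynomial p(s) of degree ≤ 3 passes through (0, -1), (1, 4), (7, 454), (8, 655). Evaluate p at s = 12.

Using the Lagrange interpolation formula with nodes 0, 1, 7, 8:
  L_0(s) = (s - 1)(s - 7)(s - 8) / -56
  L_1(s) = s(s - 7)(s - 8) / 42
  L_2(s) = s(s - 1)(s - 8) / -42
  L_3(s) = s(s - 1)(s - 7) / 56
Then p(s) = -1·L_0(s) + 4·L_1(s) + 454·L_2(s) + 655·L_3(s).
Expanding and collecting terms gives p(s) = s³ + 2s² + 2s - 1.
Evaluating at s = 12: p(12) = 2039.

2039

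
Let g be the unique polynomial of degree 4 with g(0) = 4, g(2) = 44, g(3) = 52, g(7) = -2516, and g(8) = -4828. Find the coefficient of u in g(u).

4

Write g(u) = au^4 + bu^3 + cu^2 + du + e. Substituting each data point gives a linear system:
  e = 4
  16a + 8b + 4c + 2d + e = 44
  81a + 27b + 9c + 3d + e = 52
  2401a + 343b + 49c + 7d + e = -2516
  4096a + 512b + 64c + 8d + e = -4828
Solving the system yields a = -2, b = 6, c = 4, d = 4, e = 4.
So g(u) = -2u^4 + 6u^3 + 4u^2 + 4u + 4.
The coefficient of u is 4.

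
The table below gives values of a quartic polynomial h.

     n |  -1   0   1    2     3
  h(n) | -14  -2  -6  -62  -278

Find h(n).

h(n) = -3n^4 - 5n^2 + 4n - 2

Write h(n) = an^4 + bn^3 + cn^2 + dn + e. Substituting each data point gives a linear system:
  a - b + c - d + e = -14
  e = -2
  a + b + c + d + e = -6
  16a + 8b + 4c + 2d + e = -62
  81a + 27b + 9c + 3d + e = -278
Solving the system yields a = -3, b = 0, c = -5, d = 4, e = -2.
So h(n) = -3n^4 - 5n^2 + 4n - 2.
Check: h(3) = -278. ✓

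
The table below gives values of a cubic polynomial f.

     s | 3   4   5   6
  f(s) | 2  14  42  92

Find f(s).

f(s) = s^3 - 4s^2 + 3s + 2

Write f(s) = as^3 + bs^2 + cs + d. Substituting each data point gives a linear system:
  27a + 9b + 3c + d = 2
  64a + 16b + 4c + d = 14
  125a + 25b + 5c + d = 42
  216a + 36b + 6c + d = 92
Solving the system yields a = 1, b = -4, c = 3, d = 2.
So f(s) = s^3 - 4s^2 + 3s + 2.
Check: f(5) = 42. ✓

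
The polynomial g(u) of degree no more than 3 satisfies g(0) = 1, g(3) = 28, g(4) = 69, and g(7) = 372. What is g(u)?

Write g(u) = au^3 + bu^2 + cu + d. Substituting each data point gives a linear system:
  d = 1
  27a + 9b + 3c + d = 28
  64a + 16b + 4c + d = 69
  343a + 49b + 7c + d = 372
Solving the system yields a = 1, b = 1, c = -3, d = 1.
So g(u) = u^3 + u^2 - 3u + 1.
Check: g(0) = 1. ✓

g(u) = u^3 + u^2 - 3u + 1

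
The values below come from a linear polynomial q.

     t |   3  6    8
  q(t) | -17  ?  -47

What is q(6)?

-35

The 2 known points determine the degree-1 polynomial uniquely.
Write q(t) = at + b. Substituting each data point gives a linear system:
  3a + b = -17
  8a + b = -47
Solving the system yields a = -6, b = 1.
So q(t) = -6t + 1.
Then q(6) = -35.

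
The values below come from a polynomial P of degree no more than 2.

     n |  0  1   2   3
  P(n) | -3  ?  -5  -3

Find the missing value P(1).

On equispaced nodes a degree-2 polynomial has vanishing third forward difference, so
  - P(0) + 3·P(1) - 3·P(2) + P(3) = 0.
Substituting the known values and solving for P(1):
  3·P(1) = -15
  P(1) = -5.

-5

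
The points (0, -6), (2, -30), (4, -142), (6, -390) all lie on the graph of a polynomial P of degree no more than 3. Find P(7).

-580

Forward differences of the values at x = 0, 2, 4, 6:
  P  : -6  -30  -142  -390
  Δ  : -24  -112  -248
  Δ^2: -88  -136
  Δ^3: -48
The third differences are constant, confirming degree 3.
Interpolating (Newton forward form) and evaluating at x = 7 gives P(7) = -580.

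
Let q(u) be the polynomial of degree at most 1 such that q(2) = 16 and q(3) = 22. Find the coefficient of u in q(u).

6

Write q(u) = au + b. Substituting each data point gives a linear system:
  2a + b = 16
  3a + b = 22
Solving the system yields a = 6, b = 4.
So q(u) = 6u + 4.
The leading coefficient is 6.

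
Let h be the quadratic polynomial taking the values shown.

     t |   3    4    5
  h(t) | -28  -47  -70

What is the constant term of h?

Write h(t) = at^2 + bt + c. Substituting each data point gives a linear system:
  9a + 3b + c = -28
  16a + 4b + c = -47
  25a + 5b + c = -70
Solving the system yields a = -2, b = -5, c = 5.
So h(t) = -2t^2 - 5t + 5.
The constant term is 5.

5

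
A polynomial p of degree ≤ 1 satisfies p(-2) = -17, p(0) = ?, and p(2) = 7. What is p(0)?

-5

The 2 known points determine the degree-1 polynomial uniquely.
Write p(x) = ax + b. Substituting each data point gives a linear system:
  -2a + b = -17
  2a + b = 7
Solving the system yields a = 6, b = -5.
So p(x) = 6x - 5.
Then p(0) = -5.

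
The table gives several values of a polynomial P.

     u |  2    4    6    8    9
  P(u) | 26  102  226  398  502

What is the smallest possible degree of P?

Divided differences on the nodes 2, 4, 6, 8, 9:
  order 0: 26  102  226  398  502
  order 1: 38  62  86  104
  order 2: 6  6  6
  order 3: 0  0
  order 4: 0
The order-2 divided differences are all 6 (nonzero) and every higher order vanishes, so the data lies on a polynomial of degree exactly 2.

2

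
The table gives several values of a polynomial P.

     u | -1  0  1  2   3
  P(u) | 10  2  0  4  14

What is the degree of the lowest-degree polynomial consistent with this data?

Forward differences of the values at u = -1, 0, 1, 2, 3:
  P  : 10  2  0  4  14
  Δ  : -8  -2  4  10
  Δ^2: 6  6  6
  Δ^3: 0  0
  Δ^4: 0
The second differences are constant (6) and nonzero, while all higher differences vanish, so the minimal degree is 2.

2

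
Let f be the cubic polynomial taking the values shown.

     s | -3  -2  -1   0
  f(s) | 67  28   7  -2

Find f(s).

Write f(s) = as^3 + bs^2 + cs + d. Substituting each data point gives a linear system:
  -27a + 9b - 3c + d = 67
  -8a + 4b - 2c + d = 28
  -a + b - c + d = 7
  d = -2
Solving the system yields a = -1, b = 3, c = -5, d = -2.
So f(s) = -s^3 + 3s^2 - 5s - 2.
Check: f(-1) = 7. ✓

f(s) = -s^3 + 3s^2 - 5s - 2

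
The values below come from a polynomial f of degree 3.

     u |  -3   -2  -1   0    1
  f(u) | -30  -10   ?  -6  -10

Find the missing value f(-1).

-4

On equispaced nodes a degree-3 polynomial has vanishing fourth forward difference, so
  f(-3) - 4·f(-2) + 6·f(-1) - 4·f(0) + f(1) = 0.
Substituting the known values and solving for f(-1):
  6·f(-1) = -24
  f(-1) = -4.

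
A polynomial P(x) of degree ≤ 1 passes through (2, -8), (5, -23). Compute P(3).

Write P(x) = ax + b. Substituting each data point gives a linear system:
  2a + b = -8
  5a + b = -23
Solving the system yields a = -5, b = 2.
So P(x) = -5x + 2.
Then P(3) = -13.

-13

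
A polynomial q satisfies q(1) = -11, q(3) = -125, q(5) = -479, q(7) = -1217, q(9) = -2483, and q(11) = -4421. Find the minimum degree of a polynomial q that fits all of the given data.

Forward differences of the values at x = 1, 3, 5, 7, 9, 11:
  q  : -11  -125  -479  -1217  -2483  -4421
  Δ  : -114  -354  -738  -1266  -1938
  Δ^2: -240  -384  -528  -672
  Δ^3: -144  -144  -144
  Δ^4: 0  0
  Δ^5: 0
The third differences are constant (-144) and nonzero, while all higher differences vanish, so the minimal degree is 3.

3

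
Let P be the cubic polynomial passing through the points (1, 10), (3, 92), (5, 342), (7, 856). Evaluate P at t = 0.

Write P(t) = at^3 + bt^2 + ct + d. Substituting each data point gives a linear system:
  a + b + c + d = 10
  27a + 9b + 3c + d = 92
  125a + 25b + 5c + d = 342
  343a + 49b + 7c + d = 856
Solving the system yields a = 2, b = 3, c = 3, d = 2.
So P(t) = 2t³ + 3t² + 3t + 2.
Then P(0) = 2.

2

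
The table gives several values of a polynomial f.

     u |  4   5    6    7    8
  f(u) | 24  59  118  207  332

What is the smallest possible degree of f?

Forward differences of the values at u = 4, 5, 6, 7, 8:
  f  : 24  59  118  207  332
  Δ  : 35  59  89  125
  Δ^2: 24  30  36
  Δ^3: 6  6
  Δ^4: 0
The third differences are constant (6) and nonzero, while all higher differences vanish, so the minimal degree is 3.

3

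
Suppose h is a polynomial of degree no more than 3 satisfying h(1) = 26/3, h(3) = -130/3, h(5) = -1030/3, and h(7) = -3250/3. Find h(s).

h(s) = -4s^3 + 5s^2 + 6s + 5/3

Using the Lagrange interpolation formula with nodes 1, 3, 5, 7:
  L_0(s) = (s - 3)(s - 5)(s - 7) / -48
  L_1(s) = (s - 1)(s - 5)(s - 7) / 16
  L_2(s) = (s - 1)(s - 3)(s - 7) / -16
  L_3(s) = (s - 1)(s - 3)(s - 5) / 48
Then h(s) = 26/3·L_0(s) - 130/3·L_1(s) - 1030/3·L_2(s) - 3250/3·L_3(s).
Expanding and collecting terms gives h(s) = -4s^3 + 5s^2 + 6s + 5/3.
Check: h(5) = -1030/3. ✓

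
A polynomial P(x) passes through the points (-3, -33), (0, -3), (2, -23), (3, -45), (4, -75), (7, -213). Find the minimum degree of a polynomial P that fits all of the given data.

Divided differences on the nodes -3, 0, 2, 3, 4, 7:
  order 0: -33  -3  -23  -45  -75  -213
  order 1: 10  -10  -22  -30  -46
  order 2: -4  -4  -4  -4
  order 3: 0  0  0
  order 4: 0  0
  order 5: 0
The order-2 divided differences are all -4 (nonzero) and every higher order vanishes, so the data lies on a polynomial of degree exactly 2.

2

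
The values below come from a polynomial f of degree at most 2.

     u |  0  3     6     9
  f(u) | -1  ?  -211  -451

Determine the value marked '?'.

The 3 known points determine the degree-2 polynomial uniquely.
Write f(u) = au^2 + bu + c. Substituting each data point gives a linear system:
  c = -1
  36a + 6b + c = -211
  81a + 9b + c = -451
Solving the system yields a = -5, b = -5, c = -1.
So f(u) = -5u^2 - 5u - 1.
Then f(3) = -61.

-61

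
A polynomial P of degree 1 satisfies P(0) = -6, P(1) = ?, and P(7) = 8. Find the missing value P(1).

-4

The 2 known points determine the degree-1 polynomial uniquely.
Write P(x) = ax + b. Substituting each data point gives a linear system:
  b = -6
  7a + b = 8
Solving the system yields a = 2, b = -6.
So P(x) = 2x - 6.
Then P(1) = -4.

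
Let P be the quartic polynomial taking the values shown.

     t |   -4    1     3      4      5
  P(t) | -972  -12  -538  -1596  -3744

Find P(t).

Write P(t) = at^4 + bt^3 + ct^2 + dt + e. Substituting each data point gives a linear system:
  256a - 64b + 16c - 4d + e = -972
  a + b + c + d + e = -12
  81a + 27b + 9c + 3d + e = -538
  256a + 64b + 16c + 4d + e = -1596
  625a + 125b + 25c + 5d + e = -3744
Solving the system yields a = -5, b = -5, c = 0, d = 2, e = -4.
So P(t) = -5t^4 - 5t^3 + 2t - 4.
Check: P(-4) = -972. ✓

P(t) = -5t^4 - 5t^3 + 2t - 4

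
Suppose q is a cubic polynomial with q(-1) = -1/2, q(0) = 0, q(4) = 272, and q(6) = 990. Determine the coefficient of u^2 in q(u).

-3/2

Write q(u) = au^3 + bu^2 + cu + d. Substituting each data point gives a linear system:
  -a + b - c + d = -1/2
  d = 0
  64a + 16b + 4c + d = 272
  216a + 36b + 6c + d = 990
Solving the system yields a = 5, b = -3/2, c = -6, d = 0.
So q(u) = 5u^3 - (3/2)u^2 - 6u.
The coefficient of u^2 is -3/2.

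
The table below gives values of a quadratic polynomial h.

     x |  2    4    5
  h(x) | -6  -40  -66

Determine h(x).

h(x) = -3x^2 + x + 4

Write h(x) = ax^2 + bx + c. Substituting each data point gives a linear system:
  4a + 2b + c = -6
  16a + 4b + c = -40
  25a + 5b + c = -66
Solving the system yields a = -3, b = 1, c = 4.
So h(x) = -3x^2 + x + 4.
Check: h(5) = -66. ✓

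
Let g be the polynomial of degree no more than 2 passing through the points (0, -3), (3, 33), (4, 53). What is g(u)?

g(u) = 2u^2 + 6u - 3

Write g(u) = au^2 + bu + c. Substituting each data point gives a linear system:
  c = -3
  9a + 3b + c = 33
  16a + 4b + c = 53
Solving the system yields a = 2, b = 6, c = -3.
So g(u) = 2u^2 + 6u - 3.
Check: g(3) = 33. ✓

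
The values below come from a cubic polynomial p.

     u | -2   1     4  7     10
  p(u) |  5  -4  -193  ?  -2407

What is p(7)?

The 4 known points determine the degree-3 polynomial uniquely.
Write p(u) = au^3 + bu^2 + cu + d. Substituting each data point gives a linear system:
  -8a + 4b - 2c + d = 5
  a + b + c + d = -4
  64a + 16b + 4c + d = -193
  1000a + 100b + 10c + d = -2407
Solving the system yields a = -2, b = -4, c = -1, d = 3.
So p(u) = -2u^3 - 4u^2 - u + 3.
Then p(7) = -886.

-886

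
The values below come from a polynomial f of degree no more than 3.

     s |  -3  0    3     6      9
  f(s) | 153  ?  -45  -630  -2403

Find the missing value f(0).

0

On equispaced nodes a degree-3 polynomial has vanishing fourth forward difference, so
  f(-3) - 4·f(0) + 6·f(3) - 4·f(6) + f(9) = 0.
Substituting the known values and solving for f(0):
  -4·f(0) = 0
  f(0) = 0.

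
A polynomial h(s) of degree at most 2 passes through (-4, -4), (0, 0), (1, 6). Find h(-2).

-6

Using the Lagrange interpolation formula with nodes -4, 0, 1:
  L_0(s) = s(s - 1) / 20
  L_1(s) = (s + 4)(s - 1) / -4
  L_2(s) = (s + 4)s / 5
Then h(s) = -4·L_0(s) + 0·L_1(s) + 6·L_2(s).
Expanding and collecting terms gives h(s) = s² + 5s.
Evaluating at s = -2: h(-2) = -6.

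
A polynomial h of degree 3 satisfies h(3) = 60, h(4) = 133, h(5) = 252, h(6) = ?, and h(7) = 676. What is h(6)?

On equispaced nodes a degree-3 polynomial has vanishing fourth forward difference, so
  h(3) - 4·h(4) + 6·h(5) - 4·h(6) + h(7) = 0.
Substituting the known values and solving for h(6):
  -4·h(6) = -1716
  h(6) = 429.

429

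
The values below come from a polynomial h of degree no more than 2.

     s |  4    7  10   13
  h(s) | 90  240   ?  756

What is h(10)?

On equispaced nodes a degree-2 polynomial has vanishing third forward difference, so
  - h(4) + 3·h(7) - 3·h(10) + h(13) = 0.
Substituting the known values and solving for h(10):
  -3·h(10) = -1386
  h(10) = 462.

462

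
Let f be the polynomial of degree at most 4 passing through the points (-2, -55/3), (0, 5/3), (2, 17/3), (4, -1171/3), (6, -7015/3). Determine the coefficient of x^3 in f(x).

Write f(x) = ax^4 + bx^3 + cx^2 + dx + e. Substituting each data point gives a linear system:
  16a - 8b + 4c - 2d + e = -55/3
  e = 5/3
  16a + 8b + 4c + 2d + e = 17/3
  256a + 64b + 16c + 4d + e = -1171/3
  1296a + 216b + 36c + 6d + e = -7015/3
Solving the system yields a = -2, b = 0, c = 6, d = 6, e = 5/3.
So f(x) = -2x^4 + 6x^2 + 6x + 5/3.
The coefficient of x^3 is 0.

0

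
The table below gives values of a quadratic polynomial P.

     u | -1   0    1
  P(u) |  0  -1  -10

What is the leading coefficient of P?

-4

Write P(u) = au^2 + bu + c. Substituting each data point gives a linear system:
  a - b + c = 0
  c = -1
  a + b + c = -10
Solving the system yields a = -4, b = -5, c = -1.
So P(u) = -4u² - 5u - 1.
The leading coefficient is -4.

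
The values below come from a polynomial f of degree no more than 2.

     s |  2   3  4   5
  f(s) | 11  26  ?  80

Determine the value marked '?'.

49

The 3 known points determine the degree-2 polynomial uniquely.
Write f(s) = as^2 + bs + c. Substituting each data point gives a linear system:
  4a + 2b + c = 11
  9a + 3b + c = 26
  25a + 5b + c = 80
Solving the system yields a = 4, b = -5, c = 5.
So f(s) = 4s² - 5s + 5.
Then f(4) = 49.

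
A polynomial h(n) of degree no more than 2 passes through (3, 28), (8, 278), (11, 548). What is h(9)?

358

Write h(n) = an^2 + bn + c. Substituting each data point gives a linear system:
  9a + 3b + c = 28
  64a + 8b + c = 278
  121a + 11b + c = 548
Solving the system yields a = 5, b = -5, c = -2.
So h(n) = 5n² - 5n - 2.
Then h(9) = 358.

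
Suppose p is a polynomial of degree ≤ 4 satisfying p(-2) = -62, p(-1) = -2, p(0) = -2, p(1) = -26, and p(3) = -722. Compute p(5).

Write p(u) = au^4 + bu^3 + cu^2 + du + e. Substituting each data point gives a linear system:
  16a - 8b + 4c - 2d + e = -62
  a - b + c - d + e = -2
  e = -2
  a + b + c + d + e = -26
  81a + 27b + 9c + 3d + e = -722
Solving the system yields a = -6, b = -6, c = -6, d = -6, e = -2.
So p(u) = -6u⁴ - 6u³ - 6u² - 6u - 2.
Then p(5) = -4682.

-4682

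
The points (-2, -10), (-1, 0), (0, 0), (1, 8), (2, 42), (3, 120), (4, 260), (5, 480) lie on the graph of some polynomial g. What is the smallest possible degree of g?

3

Forward differences of the values at s = -2, -1, 0, 1, 2, 3, 4, 5:
  g  : -10  0  0  8  42  120  260  480
  Δ  : 10  0  8  34  78  140  220
  Δ^2: -10  8  26  44  62  80
  Δ^3: 18  18  18  18  18
  Δ^4: 0  0  0  0
  Δ^5: 0  0  0
  Δ^6: 0  0
  Δ^7: 0
The third differences are constant (18) and nonzero, while all higher differences vanish, so the minimal degree is 3.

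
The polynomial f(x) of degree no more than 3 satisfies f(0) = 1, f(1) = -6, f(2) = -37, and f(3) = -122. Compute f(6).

-1001

Using the Lagrange interpolation formula with nodes 0, 1, 2, 3:
  L_0(x) = (x - 1)(x - 2)(x - 3) / -6
  L_1(x) = x(x - 2)(x - 3) / 2
  L_2(x) = x(x - 1)(x - 3) / -2
  L_3(x) = x(x - 1)(x - 2) / 6
Then f(x) = 1·L_0(x) - 6·L_1(x) - 37·L_2(x) - 122·L_3(x).
Expanding and collecting terms gives f(x) = -5x³ + 3x² - 5x + 1.
Evaluating at x = 6: f(6) = -1001.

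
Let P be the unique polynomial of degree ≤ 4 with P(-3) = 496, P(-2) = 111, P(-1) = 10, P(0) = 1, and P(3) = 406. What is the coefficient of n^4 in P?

Write P(n) = an^4 + bn^3 + cn^2 + dn + e. Substituting each data point gives a linear system:
  81a - 27b + 9c - 3d + e = 496
  16a - 8b + 4c - 2d + e = 111
  a - b + c - d + e = 10
  e = 1
  81a + 27b + 9c + 3d + e = 406
Solving the system yields a = 5, b = -2, c = 5, d = 3, e = 1.
So P(n) = 5n⁴ - 2n³ + 5n² + 3n + 1.
The leading coefficient is 5.

5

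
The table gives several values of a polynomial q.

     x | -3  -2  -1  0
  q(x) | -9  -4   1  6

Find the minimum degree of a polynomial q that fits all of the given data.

1

Forward differences of the values at x = -3, -2, -1, 0:
  q  : -9  -4  1  6
  Δ  : 5  5  5
  Δ^2: 0  0
  Δ^3: 0
The first differences are constant (5) and nonzero, while all higher differences vanish, so the minimal degree is 1.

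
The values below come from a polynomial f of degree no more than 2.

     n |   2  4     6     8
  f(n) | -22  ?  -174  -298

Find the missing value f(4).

-82

On equispaced nodes a degree-2 polynomial has vanishing third forward difference, so
  - f(2) + 3·f(4) - 3·f(6) + f(8) = 0.
Substituting the known values and solving for f(4):
  3·f(4) = -246
  f(4) = -82.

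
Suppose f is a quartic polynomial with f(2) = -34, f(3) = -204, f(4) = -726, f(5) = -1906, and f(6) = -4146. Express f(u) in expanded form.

Write f(u) = au^4 + bu^3 + cu^2 + du + e. Substituting each data point gives a linear system:
  16a + 8b + 4c + 2d + e = -34
  81a + 27b + 9c + 3d + e = -204
  256a + 64b + 16c + 4d + e = -726
  625a + 125b + 25c + 5d + e = -1906
  1296a + 216b + 36c + 6d + e = -4146
Solving the system yields a = -4, b = 5, c = -1, d = 0, e = -6.
So f(u) = -4u^4 + 5u^3 - u^2 - 6.
Check: f(5) = -1906. ✓

f(u) = -4u^4 + 5u^3 - u^2 - 6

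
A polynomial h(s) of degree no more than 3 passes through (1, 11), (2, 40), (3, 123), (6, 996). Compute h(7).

Using the Lagrange interpolation formula with nodes 1, 2, 3, 6:
  L_0(s) = (s - 2)(s - 3)(s - 6) / -10
  L_1(s) = (s - 1)(s - 3)(s - 6) / 4
  L_2(s) = (s - 1)(s - 2)(s - 6) / -6
  L_3(s) = (s - 1)(s - 2)(s - 3) / 60
Then h(s) = 11·L_0(s) + 40·L_1(s) + 123·L_2(s) + 996·L_3(s).
Expanding and collecting terms gives h(s) = 5s³ - 3s² + 3s + 6.
Evaluating at s = 7: h(7) = 1595.

1595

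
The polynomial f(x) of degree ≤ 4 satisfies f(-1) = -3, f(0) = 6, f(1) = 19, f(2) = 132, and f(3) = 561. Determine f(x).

Write f(x) = ax^4 + bx^3 + cx^2 + dx + e. Substituting each data point gives a linear system:
  a - b + c - d + e = -3
  e = 6
  a + b + c + d + e = 19
  16a + 8b + 4c + 2d + e = 132
  81a + 27b + 9c + 3d + e = 561
Solving the system yields a = 5, b = 6, c = -3, d = 5, e = 6.
So f(x) = 5x^4 + 6x^3 - 3x^2 + 5x + 6.
Check: f(3) = 561. ✓

f(x) = 5x^4 + 6x^3 - 3x^2 + 5x + 6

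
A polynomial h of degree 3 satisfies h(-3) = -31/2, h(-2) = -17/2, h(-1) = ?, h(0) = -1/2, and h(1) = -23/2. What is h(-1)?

-3/2

On equispaced nodes a degree-3 polynomial has vanishing fourth forward difference, so
  h(-3) - 4·h(-2) + 6·h(-1) - 4·h(0) + h(1) = 0.
Substituting the known values and solving for h(-1):
  6·h(-1) = -9
  h(-1) = -3/2.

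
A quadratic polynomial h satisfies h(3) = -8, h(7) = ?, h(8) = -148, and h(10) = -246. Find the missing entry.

-108

The 3 known points determine the degree-2 polynomial uniquely.
Write h(n) = an^2 + bn + c. Substituting each data point gives a linear system:
  9a + 3b + c = -8
  64a + 8b + c = -148
  100a + 10b + c = -246
Solving the system yields a = -3, b = 5, c = 4.
So h(n) = -3n^2 + 5n + 4.
Then h(7) = -108.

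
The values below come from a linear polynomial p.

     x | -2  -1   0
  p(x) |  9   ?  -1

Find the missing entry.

4

The 2 known points determine the degree-1 polynomial uniquely.
Write p(x) = ax + b. Substituting each data point gives a linear system:
  -2a + b = 9
  b = -1
Solving the system yields a = -5, b = -1.
So p(x) = -5x - 1.
Then p(-1) = 4.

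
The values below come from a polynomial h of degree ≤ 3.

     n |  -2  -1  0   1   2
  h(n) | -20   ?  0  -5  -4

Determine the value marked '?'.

On equispaced nodes a degree-3 polynomial has vanishing fourth forward difference, so
  h(-2) - 4·h(-1) + 6·h(0) - 4·h(1) + h(2) = 0.
Substituting the known values and solving for h(-1):
  -4·h(-1) = 4
  h(-1) = -1.

-1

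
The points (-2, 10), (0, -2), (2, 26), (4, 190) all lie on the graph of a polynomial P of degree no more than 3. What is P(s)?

Write P(s) = as^3 + bs^2 + cs + d. Substituting each data point gives a linear system:
  -8a + 4b - 2c + d = 10
  d = -2
  8a + 4b + 2c + d = 26
  64a + 16b + 4c + d = 190
Solving the system yields a = 2, b = 5, c = -4, d = -2.
So P(s) = 2s^3 + 5s^2 - 4s - 2.
Check: P(-2) = 10. ✓

P(s) = 2s^3 + 5s^2 - 4s - 2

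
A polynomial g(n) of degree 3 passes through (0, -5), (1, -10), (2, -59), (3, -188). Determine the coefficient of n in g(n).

5

Write g(n) = an^3 + bn^2 + cn + d. Substituting each data point gives a linear system:
  d = -5
  a + b + c + d = -10
  8a + 4b + 2c + d = -59
  27a + 9b + 3c + d = -188
Solving the system yields a = -6, b = -4, c = 5, d = -5.
So g(n) = -6n³ - 4n² + 5n - 5.
The coefficient of n is 5.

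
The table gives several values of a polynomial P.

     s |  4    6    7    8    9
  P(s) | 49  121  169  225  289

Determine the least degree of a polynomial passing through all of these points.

2

Divided differences on the nodes 4, 6, 7, 8, 9:
  order 0: 49  121  169  225  289
  order 1: 36  48  56  64
  order 2: 4  4  4
  order 3: 0  0
  order 4: 0
The order-2 divided differences are all 4 (nonzero) and every higher order vanishes, so the data lies on a polynomial of degree exactly 2.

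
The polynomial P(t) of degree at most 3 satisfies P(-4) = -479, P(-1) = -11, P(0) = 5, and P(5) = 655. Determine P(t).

P(t) = 6t^3 - 5t^2 + 5t + 5

Using the Lagrange interpolation formula with nodes -4, -1, 0, 5:
  L_0(t) = (t + 1)t(t - 5) / -108
  L_1(t) = (t + 4)t(t - 5) / 18
  L_2(t) = (t + 4)(t + 1)(t - 5) / -20
  L_3(t) = (t + 4)(t + 1)t / 270
Then P(t) = -479·L_0(t) - 11·L_1(t) + 5·L_2(t) + 655·L_3(t).
Expanding and collecting terms gives P(t) = 6t³ - 5t² + 5t + 5.
Check: P(-4) = -479. ✓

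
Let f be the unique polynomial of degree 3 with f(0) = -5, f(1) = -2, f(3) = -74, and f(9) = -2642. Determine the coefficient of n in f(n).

Write f(n) = an^3 + bn^2 + cn + d. Substituting each data point gives a linear system:
  d = -5
  a + b + c + d = -2
  27a + 9b + 3c + d = -74
  729a + 81b + 9c + d = -2642
Solving the system yields a = -4, b = 3, c = 4, d = -5.
So f(n) = -4n^3 + 3n^2 + 4n - 5.
The coefficient of n is 4.

4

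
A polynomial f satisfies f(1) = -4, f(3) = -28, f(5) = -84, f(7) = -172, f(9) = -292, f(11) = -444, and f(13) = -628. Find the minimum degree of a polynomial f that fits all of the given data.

Forward differences of the values at n = 1, 3, 5, 7, 9, 11, 13:
  f  : -4  -28  -84  -172  -292  -444  -628
  Δ  : -24  -56  -88  -120  -152  -184
  Δ^2: -32  -32  -32  -32  -32
  Δ^3: 0  0  0  0
  Δ^4: 0  0  0
  Δ^5: 0  0
  Δ^6: 0
The second differences are constant (-32) and nonzero, while all higher differences vanish, so the minimal degree is 2.

2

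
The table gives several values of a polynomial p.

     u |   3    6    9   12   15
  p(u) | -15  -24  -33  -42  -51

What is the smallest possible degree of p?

Forward differences of the values at u = 3, 6, 9, 12, 15:
  p  : -15  -24  -33  -42  -51
  Δ  : -9  -9  -9  -9
  Δ^2: 0  0  0
  Δ^3: 0  0
  Δ^4: 0
The first differences are constant (-9) and nonzero, while all higher differences vanish, so the minimal degree is 1.

1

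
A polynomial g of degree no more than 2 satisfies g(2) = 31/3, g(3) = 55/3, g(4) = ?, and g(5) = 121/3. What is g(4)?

85/3

The 3 known points determine the degree-2 polynomial uniquely.
Write g(u) = au^2 + bu + c. Substituting each data point gives a linear system:
  4a + 2b + c = 31/3
  9a + 3b + c = 55/3
  25a + 5b + c = 121/3
Solving the system yields a = 1, b = 3, c = 1/3.
So g(u) = u^2 + 3u + 1/3.
Then g(4) = 85/3.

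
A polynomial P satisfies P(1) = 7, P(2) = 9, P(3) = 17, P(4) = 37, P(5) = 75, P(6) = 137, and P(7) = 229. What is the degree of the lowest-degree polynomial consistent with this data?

Forward differences of the values at x = 1, 2, 3, 4, 5, 6, 7:
  P  : 7  9  17  37  75  137  229
  Δ  : 2  8  20  38  62  92
  Δ^2: 6  12  18  24  30
  Δ^3: 6  6  6  6
  Δ^4: 0  0  0
  Δ^5: 0  0
  Δ^6: 0
The third differences are constant (6) and nonzero, while all higher differences vanish, so the minimal degree is 3.

3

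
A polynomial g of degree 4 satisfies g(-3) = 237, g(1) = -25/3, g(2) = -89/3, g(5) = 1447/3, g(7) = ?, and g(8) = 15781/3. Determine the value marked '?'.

8411/3

The 5 known points determine the degree-4 polynomial uniquely.
Write g(n) = an^4 + bn^3 + cn^2 + dn + e. Substituting each data point gives a linear system:
  81a - 27b + 9c - 3d + e = 237
  a + b + c + d + e = -25/3
  16a + 8b + 4c + 2d + e = -89/3
  625a + 125b + 25c + 5d + e = 1447/3
  4096a + 512b + 64c + 8d + e = 15781/3
Solving the system yields a = 2, b = -5, c = -6, d = 5/3, e = -1.
So g(n) = 2n^4 - 5n^3 - 6n^2 + (5/3)n - 1.
Then g(7) = 8411/3.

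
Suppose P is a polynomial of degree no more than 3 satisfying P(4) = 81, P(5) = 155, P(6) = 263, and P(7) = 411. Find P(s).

Using the Lagrange interpolation formula with nodes 4, 5, 6, 7:
  L_0(s) = (s - 5)(s - 6)(s - 7) / -6
  L_1(s) = (s - 4)(s - 6)(s - 7) / 2
  L_2(s) = (s - 4)(s - 5)(s - 7) / -2
  L_3(s) = (s - 4)(s - 5)(s - 6) / 6
Then P(s) = 81·L_0(s) + 155·L_1(s) + 263·L_2(s) + 411·L_3(s).
Expanding and collecting terms gives P(s) = s^3 + 2s^2 - 5s + 5.
Check: P(7) = 411. ✓

P(s) = s^3 + 2s^2 - 5s + 5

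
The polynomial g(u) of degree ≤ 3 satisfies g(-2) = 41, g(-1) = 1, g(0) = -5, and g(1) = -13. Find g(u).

Write g(u) = au^3 + bu^2 + cu + d. Substituting each data point gives a linear system:
  -8a + 4b - 2c + d = 41
  -a + b - c + d = 1
  d = -5
  a + b + c + d = -13
Solving the system yields a = -6, b = -1, c = -1, d = -5.
So g(u) = -6u³ - u² - u - 5.
Check: g(-2) = 41. ✓

g(u) = -6u^3 - u^2 - u - 5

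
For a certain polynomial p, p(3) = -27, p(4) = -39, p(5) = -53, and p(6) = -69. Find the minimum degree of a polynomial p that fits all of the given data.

2

Forward differences of the values at t = 3, 4, 5, 6:
  p  : -27  -39  -53  -69
  Δ  : -12  -14  -16
  Δ^2: -2  -2
  Δ^3: 0
The second differences are constant (-2) and nonzero, while all higher differences vanish, so the minimal degree is 2.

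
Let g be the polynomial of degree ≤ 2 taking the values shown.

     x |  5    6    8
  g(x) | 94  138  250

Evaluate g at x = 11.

478

Write g(x) = ax^2 + bx + c. Substituting each data point gives a linear system:
  25a + 5b + c = 94
  36a + 6b + c = 138
  64a + 8b + c = 250
Solving the system yields a = 4, b = 0, c = -6.
So g(x) = 4x^2 - 6.
Then g(11) = 478.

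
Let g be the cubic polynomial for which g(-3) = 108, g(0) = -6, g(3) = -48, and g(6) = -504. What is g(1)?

-4

Write g(n) = an^3 + bn^2 + cn + d. Substituting each data point gives a linear system:
  -27a + 9b - 3c + d = 108
  d = -6
  27a + 9b + 3c + d = -48
  216a + 36b + 6c + d = -504
Solving the system yields a = -3, b = 4, c = 1, d = -6.
So g(n) = -3n^3 + 4n^2 + n - 6.
Then g(1) = -4.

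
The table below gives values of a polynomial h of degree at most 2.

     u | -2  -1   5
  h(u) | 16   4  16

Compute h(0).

-4

Write h(u) = au^2 + bu + c. Substituting each data point gives a linear system:
  4a - 2b + c = 16
  a - b + c = 4
  25a + 5b + c = 16
Solving the system yields a = 2, b = -6, c = -4.
So h(u) = 2u^2 - 6u - 4.
Then h(0) = -4.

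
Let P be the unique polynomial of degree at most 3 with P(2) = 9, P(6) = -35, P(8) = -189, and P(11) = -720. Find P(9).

Using the Lagrange interpolation formula with nodes 2, 6, 8, 11:
  L_0(s) = (s - 6)(s - 8)(s - 11) / -216
  L_1(s) = (s - 2)(s - 8)(s - 11) / 40
  L_2(s) = (s - 2)(s - 6)(s - 11) / -36
  L_3(s) = (s - 2)(s - 6)(s - 8) / 135
Then P(s) = 9·L_0(s) - 35·L_1(s) - 189·L_2(s) - 720·L_3(s).
Expanding and collecting terms gives P(s) = -s³ + 5s² + s - 5.
Evaluating at s = 9: P(9) = -320.

-320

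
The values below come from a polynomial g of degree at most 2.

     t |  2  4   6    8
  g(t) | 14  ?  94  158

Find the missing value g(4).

46

The 3 known points determine the degree-2 polynomial uniquely.
Write g(t) = at^2 + bt + c. Substituting each data point gives a linear system:
  4a + 2b + c = 14
  36a + 6b + c = 94
  64a + 8b + c = 158
Solving the system yields a = 2, b = 4, c = -2.
So g(t) = 2t^2 + 4t - 2.
Then g(4) = 46.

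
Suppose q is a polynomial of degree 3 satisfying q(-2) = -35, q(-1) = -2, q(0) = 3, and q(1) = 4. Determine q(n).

q(n) = 4n^3 - 2n^2 - n + 3

Using the Lagrange interpolation formula with nodes -2, -1, 0, 1:
  L_0(n) = (n + 1)n(n - 1) / -6
  L_1(n) = (n + 2)n(n - 1) / 2
  L_2(n) = (n + 2)(n + 1)(n - 1) / -2
  L_3(n) = (n + 2)(n + 1)n / 6
Then q(n) = -35·L_0(n) - 2·L_1(n) + 3·L_2(n) + 4·L_3(n).
Expanding and collecting terms gives q(n) = 4n^3 - 2n^2 - n + 3.
Check: q(-2) = -35. ✓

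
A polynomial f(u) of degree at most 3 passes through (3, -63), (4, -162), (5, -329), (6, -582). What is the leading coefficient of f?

Write f(u) = au^3 + bu^2 + cu + d. Substituting each data point gives a linear system:
  27a + 9b + 3c + d = -63
  64a + 16b + 4c + d = -162
  125a + 25b + 5c + d = -329
  216a + 36b + 6c + d = -582
Solving the system yields a = -3, b = 2, c = -2, d = 6.
So f(u) = -3u³ + 2u² - 2u + 6.
The leading coefficient is -3.

-3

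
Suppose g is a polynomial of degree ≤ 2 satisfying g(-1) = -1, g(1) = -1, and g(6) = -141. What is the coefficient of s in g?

0

Write g(s) = as^2 + bs + c. Substituting each data point gives a linear system:
  a - b + c = -1
  a + b + c = -1
  36a + 6b + c = -141
Solving the system yields a = -4, b = 0, c = 3.
So g(s) = -4s² + 3.
The coefficient of s is 0.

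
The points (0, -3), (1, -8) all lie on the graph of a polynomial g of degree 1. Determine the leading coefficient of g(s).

-5

Write g(s) = as + b. Substituting each data point gives a linear system:
  b = -3
  a + b = -8
Solving the system yields a = -5, b = -3.
So g(s) = -5s - 3.
The leading coefficient is -5.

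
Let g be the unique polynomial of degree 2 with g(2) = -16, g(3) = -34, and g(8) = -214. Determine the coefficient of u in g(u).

Write g(u) = au^2 + bu + c. Substituting each data point gives a linear system:
  4a + 2b + c = -16
  9a + 3b + c = -34
  64a + 8b + c = -214
Solving the system yields a = -3, b = -3, c = 2.
So g(u) = -3u² - 3u + 2.
The coefficient of u is -3.

-3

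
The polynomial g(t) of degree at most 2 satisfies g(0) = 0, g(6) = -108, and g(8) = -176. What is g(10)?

-260

Write g(t) = at^2 + bt + c. Substituting each data point gives a linear system:
  c = 0
  36a + 6b + c = -108
  64a + 8b + c = -176
Solving the system yields a = -2, b = -6, c = 0.
So g(t) = -2t^2 - 6t.
Then g(10) = -260.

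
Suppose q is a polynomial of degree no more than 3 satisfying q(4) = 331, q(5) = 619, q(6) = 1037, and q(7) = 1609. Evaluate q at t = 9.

3311

Using the Lagrange interpolation formula with nodes 4, 5, 6, 7:
  L_0(t) = (t - 5)(t - 6)(t - 7) / -6
  L_1(t) = (t - 4)(t - 6)(t - 7) / 2
  L_2(t) = (t - 4)(t - 5)(t - 7) / -2
  L_3(t) = (t - 4)(t - 5)(t - 6) / 6
Then q(t) = 331·L_0(t) + 619·L_1(t) + 1037·L_2(t) + 1609·L_3(t).
Expanding and collecting terms gives q(t) = 4t^3 + 5t^2 - t - 1.
Evaluating at t = 9: q(9) = 3311.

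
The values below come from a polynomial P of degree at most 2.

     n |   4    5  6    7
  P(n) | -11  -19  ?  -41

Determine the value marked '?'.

-29

On equispaced nodes a degree-2 polynomial has vanishing third forward difference, so
  - P(4) + 3·P(5) - 3·P(6) + P(7) = 0.
Substituting the known values and solving for P(6):
  -3·P(6) = 87
  P(6) = -29.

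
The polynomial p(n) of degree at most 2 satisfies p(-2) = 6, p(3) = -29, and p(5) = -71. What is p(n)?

Using the Lagrange interpolation formula with nodes -2, 3, 5:
  L_0(n) = (n - 3)(n - 5) / 35
  L_1(n) = (n + 2)(n - 5) / -10
  L_2(n) = (n + 2)(n - 3) / 14
Then p(n) = 6·L_0(n) - 29·L_1(n) - 71·L_2(n).
Expanding and collecting terms gives p(n) = -2n^2 - 5n + 4.
Check: p(3) = -29. ✓

p(n) = -2n^2 - 5n + 4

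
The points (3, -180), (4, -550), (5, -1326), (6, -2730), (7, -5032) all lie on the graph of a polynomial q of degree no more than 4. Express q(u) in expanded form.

q(u) = -2u^4 - u^3 + 3u^2 - 4u - 6

Write q(u) = au^4 + bu^3 + cu^2 + du + e. Substituting each data point gives a linear system:
  81a + 27b + 9c + 3d + e = -180
  256a + 64b + 16c + 4d + e = -550
  625a + 125b + 25c + 5d + e = -1326
  1296a + 216b + 36c + 6d + e = -2730
  2401a + 343b + 49c + 7d + e = -5032
Solving the system yields a = -2, b = -1, c = 3, d = -4, e = -6.
So q(u) = -2u⁴ - u³ + 3u² - 4u - 6.
Check: q(5) = -1326. ✓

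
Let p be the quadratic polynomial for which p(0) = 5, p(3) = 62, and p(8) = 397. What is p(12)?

Write p(x) = ax^2 + bx + c. Substituting each data point gives a linear system:
  c = 5
  9a + 3b + c = 62
  64a + 8b + c = 397
Solving the system yields a = 6, b = 1, c = 5.
So p(x) = 6x^2 + x + 5.
Then p(12) = 881.

881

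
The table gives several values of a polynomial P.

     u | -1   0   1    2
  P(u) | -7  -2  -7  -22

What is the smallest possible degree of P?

2

Forward differences of the values at u = -1, 0, 1, 2:
  P  : -7  -2  -7  -22
  Δ  : 5  -5  -15
  Δ^2: -10  -10
  Δ^3: 0
The second differences are constant (-10) and nonzero, while all higher differences vanish, so the minimal degree is 2.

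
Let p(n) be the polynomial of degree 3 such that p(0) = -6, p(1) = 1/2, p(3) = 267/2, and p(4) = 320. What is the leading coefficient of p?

Write p(n) = an^3 + bn^2 + cn + d. Substituting each data point gives a linear system:
  d = -6
  a + b + c + d = 1/2
  27a + 9b + 3c + d = 267/2
  64a + 16b + 4c + d = 320
Solving the system yields a = 5, b = 0, c = 3/2, d = -6.
So p(n) = 5n^3 + (3/2)n - 6.
The leading coefficient is 5.

5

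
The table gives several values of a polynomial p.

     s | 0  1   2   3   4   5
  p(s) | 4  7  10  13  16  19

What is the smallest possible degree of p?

1

Forward differences of the values at s = 0, 1, 2, 3, 4, 5:
  p  : 4  7  10  13  16  19
  Δ  : 3  3  3  3  3
  Δ^2: 0  0  0  0
  Δ^3: 0  0  0
  Δ^4: 0  0
  Δ^5: 0
The first differences are constant (3) and nonzero, while all higher differences vanish, so the minimal degree is 1.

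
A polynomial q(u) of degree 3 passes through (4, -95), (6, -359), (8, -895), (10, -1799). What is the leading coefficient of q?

-2

Write q(u) = au^3 + bu^2 + cu + d. Substituting each data point gives a linear system:
  64a + 16b + 4c + d = -95
  216a + 36b + 6c + d = -359
  512a + 64b + 8c + d = -895
  1000a + 100b + 10c + d = -1799
Solving the system yields a = -2, b = 2, c = 0, d = 1.
So q(u) = -2u³ + 2u² + 1.
The leading coefficient is -2.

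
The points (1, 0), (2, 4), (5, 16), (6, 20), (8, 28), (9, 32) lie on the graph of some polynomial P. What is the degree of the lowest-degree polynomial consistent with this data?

1

Divided differences on the nodes 1, 2, 5, 6, 8, 9:
  order 0: 0  4  16  20  28  32
  order 1: 4  4  4  4  4
  order 2: 0  0  0  0
  order 3: 0  0  0
  order 4: 0  0
  order 5: 0
The order-1 divided differences are all 4 (nonzero) and every higher order vanishes, so the data lies on a polynomial of degree exactly 1.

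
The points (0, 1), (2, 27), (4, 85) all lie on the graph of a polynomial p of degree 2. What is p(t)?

Write p(t) = at^2 + bt + c. Substituting each data point gives a linear system:
  c = 1
  4a + 2b + c = 27
  16a + 4b + c = 85
Solving the system yields a = 4, b = 5, c = 1.
So p(t) = 4t² + 5t + 1.
Check: p(2) = 27. ✓

p(t) = 4t^2 + 5t + 1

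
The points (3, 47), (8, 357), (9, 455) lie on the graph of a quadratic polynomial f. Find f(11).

Using the Lagrange interpolation formula with nodes 3, 8, 9:
  L_0(n) = (n - 8)(n - 9) / 30
  L_1(n) = (n - 3)(n - 9) / -5
  L_2(n) = (n - 3)(n - 8) / 6
Then f(n) = 47·L_0(n) + 357·L_1(n) + 455·L_2(n).
Expanding and collecting terms gives f(n) = 6n^2 - 4n + 5.
Evaluating at n = 11: f(11) = 687.

687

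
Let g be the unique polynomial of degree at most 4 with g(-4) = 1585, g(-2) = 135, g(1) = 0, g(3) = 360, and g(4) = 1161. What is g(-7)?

13360

Write g(t) = at^4 + bt^3 + ct^2 + dt + e. Substituting each data point gives a linear system:
  256a - 64b + 16c - 4d + e = 1585
  16a - 8b + 4c - 2d + e = 135
  a + b + c + d + e = 0
  81a + 27b + 9c + 3d + e = 360
  256a + 64b + 16c + 4d + e = 1161
Solving the system yields a = 5, b = -3, c = 6, d = -5, e = -3.
So g(t) = 5t^4 - 3t^3 + 6t^2 - 5t - 3.
Then g(-7) = 13360.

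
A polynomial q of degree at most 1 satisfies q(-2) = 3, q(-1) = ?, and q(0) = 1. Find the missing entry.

On equispaced nodes a degree-1 polynomial has vanishing second forward difference, so
  q(-2) - 2·q(-1) + q(0) = 0.
Substituting the known values and solving for q(-1):
  -2·q(-1) = -4
  q(-1) = 2.

2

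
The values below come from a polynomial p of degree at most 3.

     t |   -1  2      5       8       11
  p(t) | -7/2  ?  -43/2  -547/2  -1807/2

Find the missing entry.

The 4 known points determine the degree-3 polynomial uniquely.
Write p(t) = at^3 + bt^2 + ct + d. Substituting each data point gives a linear system:
  -a + b - c + d = -7/2
  125a + 25b + 5c + d = -43/2
  512a + 64b + 8c + d = -547/2
  1331a + 121b + 11c + d = -1807/2
Solving the system yields a = -1, b = 3, c = 6, d = -3/2.
So p(t) = -t^3 + 3t^2 + 6t - 3/2.
Then p(2) = 29/2.

29/2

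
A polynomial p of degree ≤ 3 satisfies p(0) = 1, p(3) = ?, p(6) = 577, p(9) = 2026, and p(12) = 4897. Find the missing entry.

64

On equispaced nodes a degree-3 polynomial has vanishing fourth forward difference, so
  p(0) - 4·p(3) + 6·p(6) - 4·p(9) + p(12) = 0.
Substituting the known values and solving for p(3):
  -4·p(3) = -256
  p(3) = 64.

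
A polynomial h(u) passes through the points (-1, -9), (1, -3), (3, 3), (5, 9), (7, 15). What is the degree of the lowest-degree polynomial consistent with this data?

1

Forward differences of the values at u = -1, 1, 3, 5, 7:
  h  : -9  -3  3  9  15
  Δ  : 6  6  6  6
  Δ^2: 0  0  0
  Δ^3: 0  0
  Δ^4: 0
The first differences are constant (6) and nonzero, while all higher differences vanish, so the minimal degree is 1.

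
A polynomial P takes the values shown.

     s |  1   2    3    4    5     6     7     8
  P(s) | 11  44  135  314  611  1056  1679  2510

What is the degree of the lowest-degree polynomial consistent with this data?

Forward differences of the values at s = 1, 2, 3, 4, 5, 6, 7, 8:
  P  : 11  44  135  314  611  1056  1679  2510
  Δ  : 33  91  179  297  445  623  831
  Δ^2: 58  88  118  148  178  208
  Δ^3: 30  30  30  30  30
  Δ^4: 0  0  0  0
  Δ^5: 0  0  0
  Δ^6: 0  0
  Δ^7: 0
The third differences are constant (30) and nonzero, while all higher differences vanish, so the minimal degree is 3.

3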